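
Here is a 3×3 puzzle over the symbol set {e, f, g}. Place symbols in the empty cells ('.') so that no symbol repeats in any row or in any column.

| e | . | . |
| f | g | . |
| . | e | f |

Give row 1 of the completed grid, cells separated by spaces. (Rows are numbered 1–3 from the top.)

e f g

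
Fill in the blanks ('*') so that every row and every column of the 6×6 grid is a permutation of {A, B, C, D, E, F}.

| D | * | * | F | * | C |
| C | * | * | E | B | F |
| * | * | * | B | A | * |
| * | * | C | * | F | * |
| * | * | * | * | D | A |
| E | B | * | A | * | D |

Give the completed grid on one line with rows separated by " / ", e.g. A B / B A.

(r1,c5) = E
(r3,c1) = F
(r3,c6) = E
(r4,c4) = D
(r4,c6) = B
(r5,c1) = B
(r5,c4) = C
(r6,c3) = F
(r6,c5) = C
(r1,c2) = A
(r1,c3) = B
(r2,c2) = D
(r2,c3) = A
(r3,c2) = C
(r3,c3) = D
(r4,c1) = A
(r4,c2) = E
(r5,c2) = F
(r5,c3) = E

D A B F E C / C D A E B F / F C D B A E / A E C D F B / B F E C D A / E B F A C D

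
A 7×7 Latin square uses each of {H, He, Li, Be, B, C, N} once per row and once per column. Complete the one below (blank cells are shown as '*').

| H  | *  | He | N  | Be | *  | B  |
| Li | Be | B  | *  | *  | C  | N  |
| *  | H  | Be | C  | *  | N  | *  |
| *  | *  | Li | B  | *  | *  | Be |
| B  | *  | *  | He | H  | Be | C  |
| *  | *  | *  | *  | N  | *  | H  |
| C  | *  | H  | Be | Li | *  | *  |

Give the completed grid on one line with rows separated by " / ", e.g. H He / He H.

(r1,c6) = Li
(r2,c4) = H
(r2,c5) = He
(r3,c1) = He
(r3,c5) = B
(r3,c7) = Li
(r4,c1) = N
(r4,c5) = C
(r5,c3) = N
(r6,c1) = Be
(r6,c3) = C
(r6,c4) = Li
(r7,c7) = He
(r1,c2) = C
(r4,c2) = He
(r4,c6) = H
(r5,c2) = Li
(r6,c2) = B
(r6,c6) = He
(r7,c2) = N
(r7,c6) = B

H C He N Be Li B / Li Be B H He C N / He H Be C B N Li / N He Li B C H Be / B Li N He H Be C / Be B C Li N He H / C N H Be Li B He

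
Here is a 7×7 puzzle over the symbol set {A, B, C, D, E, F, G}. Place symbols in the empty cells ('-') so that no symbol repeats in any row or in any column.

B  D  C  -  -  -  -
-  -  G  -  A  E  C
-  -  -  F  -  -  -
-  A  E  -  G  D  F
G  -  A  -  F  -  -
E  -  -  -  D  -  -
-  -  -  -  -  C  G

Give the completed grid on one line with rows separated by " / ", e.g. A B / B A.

B D C G E F A / F B G D A E C / D G B F C A E / C A E B G D F / G E A C F B D / E C F A D G B / A F D E B C G

Cell (r1,c5): row 1 has {B,C,D}; column 5 has {A,D,F,G} → E.
Cell (r1,c7): row 1 has {B,C,D,E}; column 7 has {C,F,G} → A.
Cell (r4,c1): row 4 has {A,D,E,F,G}; column 1 has {B,E,G} → C.
Cell (r4,c4): row 4 has {A,C,D,E,F,G}; column 4 has {F} → B.
Cell (r5,c6): row 5 has {A,F,G}; column 6 has {C,D,E} → B.
Cell (r6,c7): row 6 has {D,E}; column 7 has {A,C,F,G} → B.
Cell (r7,c5): row 7 has {C,G}; column 5 has {A,D,E,F,G} → B.
Cell (r1,c4): row 1 has {A,B,C,D,E}; column 4 has {B,F} → G.
Cell (r1,c6): row 1 has {A,B,C,D,E,G}; column 6 has {B,C,D,E} → F.
Cell (r2,c4): row 2 has {A,C,E,G}; column 4 has {B,F,G} → D.
Cell (r3,c5): row 3 has {F}; column 5 has {A,B,D,E,F,G} → C.
Cell (r6,c3): row 6 has {B,D,E}; column 3 has {A,C,E,G} → F.
Cell (r7,c3): row 7 has {B,C,G}; column 3 has {A,C,E,F,G} → D.
Cell (r2,c1): row 2 has {A,C,D,E,G}; column 1 has {B,C,E,G} → F.
Cell (r2,c2): row 2 has {A,C,D,E,F,G}; column 2 has {A,D} → B.
Cell (r3,c3): row 3 has {C,F}; column 3 has {A,C,D,E,F,G} → B.
Cell (r7,c1): row 7 has {B,C,D,G}; column 1 has {B,C,E,F,G} → A.
Cell (r7,c4): row 7 has {A,B,C,D,G}; column 4 has {B,D,F,G} → E.
Cell (r3,c1): row 3 has {B,C,F}; column 1 has {A,B,C,E,F,G} → D.
Cell (r3,c7): row 3 has {B,C,D,F}; column 7 has {A,B,C,F,G} → E.
Cell (r5,c4): row 5 has {A,B,F,G}; column 4 has {B,D,E,F,G} → C.
Cell (r5,c7): row 5 has {A,B,C,F,G}; column 7 has {A,B,C,E,F,G} → D.
Cell (r6,c4): row 6 has {B,D,E,F}; column 4 has {B,C,D,E,F,G} → A.
Cell (r6,c6): row 6 has {A,B,D,E,F}; column 6 has {B,C,D,E,F} → G.
Cell (r7,c2): row 7 has {A,B,C,D,E,G}; column 2 has {A,B,D} → F.
Cell (r3,c2): row 3 has {B,C,D,E,F}; column 2 has {A,B,D,F} → G.
Cell (r3,c6): row 3 has {B,C,D,E,F,G}; column 6 has {B,C,D,E,F,G} → A.
Cell (r5,c2): row 5 has {A,B,C,D,F,G}; column 2 has {A,B,D,F,G} → E.
Cell (r6,c2): row 6 has {A,B,D,E,F,G}; column 2 has {A,B,D,E,F,G} → C.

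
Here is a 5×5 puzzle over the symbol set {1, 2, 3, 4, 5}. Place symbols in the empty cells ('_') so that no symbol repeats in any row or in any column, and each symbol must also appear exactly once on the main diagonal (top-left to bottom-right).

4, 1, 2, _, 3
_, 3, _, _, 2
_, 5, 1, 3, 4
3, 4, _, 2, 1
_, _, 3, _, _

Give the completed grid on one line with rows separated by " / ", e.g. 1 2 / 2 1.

At row 1, column 4: row 1 has {1,2,3,4}; column 4 has {2,3}; that leaves 5.
At row 3, column 1: row 3 has {1,3,4,5}; column 1 has {3,4}; that leaves 2.
At row 4, column 3: row 4 has {1,2,3,4}; column 3 has {1,2,3}; that leaves 5.
At row 5, column 2: row 5 has {3}; column 2 has {1,3,4,5}; that leaves 2.
At row 5, column 5: row 5 has {2,3}; column 5 has {1,2,3,4}; the diagonal has {1,2,3,4}; that leaves 5.
At row 2, column 3: row 2 has {2,3}; column 3 has {1,2,3,5}; that leaves 4.
At row 2, column 4: row 2 has {2,3,4}; column 4 has {2,3,5}; that leaves 1.
At row 5, column 1: row 5 has {2,3,5}; column 1 has {2,3,4}; that leaves 1.
At row 5, column 4: row 5 has {1,2,3,5}; column 4 has {1,2,3,5}; that leaves 4.
At row 2, column 1: row 2 has {1,2,3,4}; column 1 has {1,2,3,4}; that leaves 5.

4 1 2 5 3 / 5 3 4 1 2 / 2 5 1 3 4 / 3 4 5 2 1 / 1 2 3 4 5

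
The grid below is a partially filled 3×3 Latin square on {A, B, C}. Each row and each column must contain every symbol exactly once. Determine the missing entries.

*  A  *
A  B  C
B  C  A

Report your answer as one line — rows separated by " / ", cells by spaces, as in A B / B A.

C A B / A B C / B C A

(r1,c1) = C
(r1,c3) = B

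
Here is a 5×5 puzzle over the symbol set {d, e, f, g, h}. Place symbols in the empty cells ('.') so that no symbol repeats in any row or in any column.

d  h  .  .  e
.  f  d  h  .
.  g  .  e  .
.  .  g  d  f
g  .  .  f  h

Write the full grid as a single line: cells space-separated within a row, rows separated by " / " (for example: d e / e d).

Cell (r1,c3): row 1 has {d,e,h}; column 3 has {d,g} → f.
Cell (r1,c4): row 1 has {d,e,f,h}; column 4 has {d,e,f,h} → g.
Cell (r2,c1): row 2 has {d,f,h}; column 1 has {d,g} → e.
Cell (r2,c5): row 2 has {d,e,f,h}; column 5 has {e,f,h} → g.
Cell (r3,c3): row 3 has {e,g}; column 3 has {d,f,g} → h.
Cell (r3,c5): row 3 has {e,g,h}; column 5 has {e,f,g,h} → d.
Cell (r4,c1): row 4 has {d,f,g}; column 1 has {d,e,g} → h.
Cell (r4,c2): row 4 has {d,f,g,h}; column 2 has {f,g,h} → e.
Cell (r5,c2): row 5 has {f,g,h}; column 2 has {e,f,g,h} → d.
Cell (r5,c3): row 5 has {d,f,g,h}; column 3 has {d,f,g,h} → e.
Cell (r3,c1): row 3 has {d,e,g,h}; column 1 has {d,e,g,h} → f.

d h f g e / e f d h g / f g h e d / h e g d f / g d e f h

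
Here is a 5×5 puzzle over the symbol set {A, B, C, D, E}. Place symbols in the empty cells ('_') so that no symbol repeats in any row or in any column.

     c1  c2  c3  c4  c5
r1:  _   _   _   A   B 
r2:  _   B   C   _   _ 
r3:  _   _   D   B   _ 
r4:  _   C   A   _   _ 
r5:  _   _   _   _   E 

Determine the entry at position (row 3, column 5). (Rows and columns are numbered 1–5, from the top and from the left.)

C

Cell (r1,c3): row 1 has {A,B}; column 3 has {A,C,D} → E.
Cell (r4,c5): row 4 has {A,C}; column 5 has {B,E} → D.
Cell (r5,c3): row 5 has {E}; column 3 has {A,C,D,E} → B.
Cell (r1,c2): row 1 has {A,B,E}; column 2 has {B,C} → D.
Cell (r2,c5): row 2 has {B,C}; column 5 has {B,D,E} → A.
Cell (r3,c5): row 3 has {B,D}; column 5 has {A,B,D,E} → C.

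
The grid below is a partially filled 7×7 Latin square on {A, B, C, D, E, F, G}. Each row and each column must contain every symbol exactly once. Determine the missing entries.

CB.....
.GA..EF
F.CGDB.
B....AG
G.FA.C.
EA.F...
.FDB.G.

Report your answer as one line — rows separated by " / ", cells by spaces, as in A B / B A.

(r2,c1) = D
(r2,c4) = C
(r2,c5) = B
(r3,c2) = E
(r3,c7) = A
(r4,c3) = E
(r4,c4) = D
(r5,c2) = D
(r5,c5) = E
(r5,c7) = B
(r6,c6) = D
(r6,c7) = C
(r7,c1) = A
(r7,c5) = C
(r7,c7) = E
(r1,c3) = G
(r1,c4) = E
(r1,c6) = F
(r1,c7) = D
(r4,c2) = C
(r4,c5) = F
(r6,c3) = B
(r6,c5) = G
(r1,c5) = A

C B G E A F D / D G A C B E F / F E C G D B A / B C E D F A G / G D F A E C B / E A B F G D C / A F D B C G E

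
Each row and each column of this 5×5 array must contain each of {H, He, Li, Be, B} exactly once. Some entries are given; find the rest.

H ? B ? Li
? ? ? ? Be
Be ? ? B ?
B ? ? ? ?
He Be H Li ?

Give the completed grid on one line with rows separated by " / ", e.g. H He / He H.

H He B Be Li / Li B He H Be / Be H Li B He / B Li Be He H / He Be H Li B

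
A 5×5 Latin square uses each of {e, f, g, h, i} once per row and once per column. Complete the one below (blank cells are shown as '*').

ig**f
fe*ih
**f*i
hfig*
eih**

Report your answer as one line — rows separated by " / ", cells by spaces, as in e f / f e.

i g e h f / f e g i h / g h f e i / h f i g e / e i h f g

Cell (r1,c3): row 1 has {f,g,i}; column 3 has {f,h,i} → e.
Cell (r1,c4): row 1 has {e,f,g,i}; column 4 has {g,i} → h.
Cell (r2,c3): row 2 has {e,f,h,i}; column 3 has {e,f,h,i} → g.
Cell (r3,c1): row 3 has {f,i}; column 1 has {e,f,h,i} → g.
Cell (r3,c2): row 3 has {f,g,i}; column 2 has {e,f,g,i} → h.
Cell (r3,c4): row 3 has {f,g,h,i}; column 4 has {g,h,i} → e.
Cell (r4,c5): row 4 has {f,g,h,i}; column 5 has {f,h,i} → e.
Cell (r5,c4): row 5 has {e,h,i}; column 4 has {e,g,h,i} → f.
Cell (r5,c5): row 5 has {e,f,h,i}; column 5 has {e,f,h,i} → g.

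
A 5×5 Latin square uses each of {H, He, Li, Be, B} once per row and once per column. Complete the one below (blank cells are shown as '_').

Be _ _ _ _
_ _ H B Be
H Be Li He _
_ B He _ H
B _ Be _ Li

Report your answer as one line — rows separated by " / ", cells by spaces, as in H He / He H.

(r1,c3) = B
(r1,c5) = He
(r3,c5) = B
(r4,c1) = Li
(r4,c4) = Be
(r5,c4) = H
(r1,c4) = Li
(r2,c1) = He
(r2,c2) = Li
(r5,c2) = He
(r1,c2) = H

Be H B Li He / He Li H B Be / H Be Li He B / Li B He Be H / B He Be H Li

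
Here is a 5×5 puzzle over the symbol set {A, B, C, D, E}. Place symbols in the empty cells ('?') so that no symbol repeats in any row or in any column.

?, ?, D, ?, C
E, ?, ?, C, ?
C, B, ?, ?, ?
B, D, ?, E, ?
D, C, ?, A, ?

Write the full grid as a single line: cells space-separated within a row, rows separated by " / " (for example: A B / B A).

A E D B C / E A B C D / C B A D E / B D C E A / D C E A B

(r1,c1) = A
(r1,c2) = E
(r1,c4) = B
(r2,c2) = A
(r2,c3) = B
(r2,c5) = D
(r3,c4) = D
(r4,c5) = A
(r5,c3) = E
(r5,c5) = B
(r3,c3) = A
(r3,c5) = E
(r4,c3) = C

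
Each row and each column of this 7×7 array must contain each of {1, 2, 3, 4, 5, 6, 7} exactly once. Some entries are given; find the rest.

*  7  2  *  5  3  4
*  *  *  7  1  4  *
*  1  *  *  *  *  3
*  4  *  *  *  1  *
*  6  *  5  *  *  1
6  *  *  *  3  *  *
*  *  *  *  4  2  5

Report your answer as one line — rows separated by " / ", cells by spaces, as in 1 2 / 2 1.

1 7 2 6 5 3 4 / 2 5 3 7 1 4 6 / 4 1 5 2 7 6 3 / 5 4 7 3 6 1 2 / 3 6 4 5 2 7 1 / 6 2 1 4 3 5 7 / 7 3 6 1 4 2 5

At row 1, column 1: row 1 has {2,3,4,5,7}; column 1 has {6}; that leaves 1.
At row 1, column 4: row 1 has {1,2,3,4,5,7}; column 4 has {5,7}; that leaves 6.
At row 5, column 6: row 5 has {1,5,6}; column 6 has {1,2,3,4}; that leaves 7.
At row 6, column 6: row 6 has {3,6}; column 6 has {1,2,3,4,7}; that leaves 5.
At row 7, column 2: row 7 has {2,4,5}; column 2 has {1,4,6,7}; that leaves 3.
At row 7, column 4: row 7 has {2,3,4,5}; column 4 has {5,6,7}; that leaves 1.
At row 3, column 6: row 3 has {1,3}; column 6 has {1,2,3,4,5,7}; that leaves 6.
At row 5, column 5: row 5 has {1,5,6,7}; column 5 has {1,3,4,5}; that leaves 2.
At row 6, column 2: row 6 has {3,5,6}; column 2 has {1,3,4,6,7}; that leaves 2.
At row 6, column 4: row 6 has {2,3,5,6}; column 4 has {1,5,6,7}; that leaves 4.
At row 6, column 7: row 6 has {2,3,4,5,6}; column 7 has {1,3,4,5}; that leaves 7.
At row 7, column 1: row 7 has {1,2,3,4,5}; column 1 has {1,6}; that leaves 7.
At row 7, column 3: row 7 has {1,2,3,4,5,7}; column 3 has {2}; that leaves 6.
At row 2, column 2: row 2 has {1,4,7}; column 2 has {1,2,3,4,6,7}; that leaves 5.
At row 2, column 3: row 2 has {1,4,5,7}; column 3 has {2,6}; that leaves 3.
At row 3, column 4: row 3 has {1,3,6}; column 4 has {1,4,5,6,7}; that leaves 2.
At row 3, column 5: row 3 has {1,2,3,6}; column 5 has {1,2,3,4,5}; that leaves 7.
At row 4, column 4: row 4 has {1,4}; column 4 has {1,2,4,5,6,7}; that leaves 3.
At row 4, column 5: row 4 has {1,3,4}; column 5 has {1,2,3,4,5,7}; that leaves 6.
At row 4, column 7: row 4 has {1,3,4,6}; column 7 has {1,3,4,5,7}; that leaves 2.
At row 5, column 3: row 5 has {1,2,5,6,7}; column 3 has {2,3,6}; that leaves 4.
At row 6, column 3: row 6 has {2,3,4,5,6,7}; column 3 has {2,3,4,6}; that leaves 1.
At row 2, column 1: row 2 has {1,3,4,5,7}; column 1 has {1,6,7}; that leaves 2.
At row 2, column 7: row 2 has {1,2,3,4,5,7}; column 7 has {1,2,3,4,5,7}; that leaves 6.
At row 3, column 3: row 3 has {1,2,3,6,7}; column 3 has {1,2,3,4,6}; that leaves 5.
At row 4, column 1: row 4 has {1,2,3,4,6}; column 1 has {1,2,6,7}; that leaves 5.
At row 4, column 3: row 4 has {1,2,3,4,5,6}; column 3 has {1,2,3,4,5,6}; that leaves 7.
At row 5, column 1: row 5 has {1,2,4,5,6,7}; column 1 has {1,2,5,6,7}; that leaves 3.
At row 3, column 1: row 3 has {1,2,3,5,6,7}; column 1 has {1,2,3,5,6,7}; that leaves 4.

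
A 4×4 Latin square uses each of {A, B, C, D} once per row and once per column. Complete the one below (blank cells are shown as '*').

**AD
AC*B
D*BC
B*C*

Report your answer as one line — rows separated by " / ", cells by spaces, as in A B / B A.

C B A D / A C D B / D A B C / B D C A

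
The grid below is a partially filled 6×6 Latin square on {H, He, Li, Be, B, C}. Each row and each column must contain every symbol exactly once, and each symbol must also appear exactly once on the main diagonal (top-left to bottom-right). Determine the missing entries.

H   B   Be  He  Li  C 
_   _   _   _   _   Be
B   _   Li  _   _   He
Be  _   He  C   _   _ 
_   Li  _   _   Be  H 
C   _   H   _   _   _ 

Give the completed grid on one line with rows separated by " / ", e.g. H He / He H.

H B Be He Li C / Li He B H C Be / B C Li Be H He / Be H He C B Li / He Li C B Be H / C Be H Li He B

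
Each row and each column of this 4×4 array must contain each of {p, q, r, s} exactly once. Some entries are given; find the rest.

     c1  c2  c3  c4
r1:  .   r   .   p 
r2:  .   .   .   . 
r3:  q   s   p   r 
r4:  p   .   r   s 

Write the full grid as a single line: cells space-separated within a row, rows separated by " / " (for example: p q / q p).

s r q p / r p s q / q s p r / p q r s

Cell (r1,c1): row 1 has {p,r}; column 1 has {p,q} → s.
Cell (r1,c3): row 1 has {p,r,s}; column 3 has {p,r} → q.
Cell (r2,c1): row 2 is empty so far; column 1 has {p,q,s} → r.
Cell (r2,c3): row 2 has {r}; column 3 has {p,q,r} → s.
Cell (r2,c4): row 2 has {r,s}; column 4 has {p,r,s} → q.
Cell (r4,c2): row 4 has {p,r,s}; column 2 has {r,s} → q.
Cell (r2,c2): row 2 has {q,r,s}; column 2 has {q,r,s} → p.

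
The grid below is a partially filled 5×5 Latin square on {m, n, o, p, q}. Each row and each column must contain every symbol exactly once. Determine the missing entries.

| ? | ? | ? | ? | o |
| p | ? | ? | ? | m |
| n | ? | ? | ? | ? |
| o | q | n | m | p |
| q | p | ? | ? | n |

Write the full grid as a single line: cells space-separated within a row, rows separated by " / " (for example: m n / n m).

m n p q o / p o q n m / n m o p q / o q n m p / q p m o n

At row 1, column 1: row 1 has {o}; column 1 has {n,o,p,q}; that leaves m.
At row 1, column 2: row 1 has {m,o}; column 2 has {p,q}; that leaves n.
At row 2, column 2: row 2 has {m,p}; column 2 has {n,p,q}; that leaves o.
At row 2, column 3: row 2 has {m,o,p}; column 3 has {n}; that leaves q.
At row 2, column 4: row 2 has {m,o,p,q}; column 4 has {m}; that leaves n.
At row 3, column 2: row 3 has {n}; column 2 has {n,o,p,q}; that leaves m.
At row 3, column 5: row 3 has {m,n}; column 5 has {m,n,o,p}; that leaves q.
At row 5, column 4: row 5 has {n,p,q}; column 4 has {m,n}; that leaves o.
At row 1, column 3: row 1 has {m,n,o}; column 3 has {n,q}; that leaves p.
At row 1, column 4: row 1 has {m,n,o,p}; column 4 has {m,n,o}; that leaves q.
At row 3, column 3: row 3 has {m,n,q}; column 3 has {n,p,q}; that leaves o.
At row 3, column 4: row 3 has {m,n,o,q}; column 4 has {m,n,o,q}; that leaves p.
At row 5, column 3: row 5 has {n,o,p,q}; column 3 has {n,o,p,q}; that leaves m.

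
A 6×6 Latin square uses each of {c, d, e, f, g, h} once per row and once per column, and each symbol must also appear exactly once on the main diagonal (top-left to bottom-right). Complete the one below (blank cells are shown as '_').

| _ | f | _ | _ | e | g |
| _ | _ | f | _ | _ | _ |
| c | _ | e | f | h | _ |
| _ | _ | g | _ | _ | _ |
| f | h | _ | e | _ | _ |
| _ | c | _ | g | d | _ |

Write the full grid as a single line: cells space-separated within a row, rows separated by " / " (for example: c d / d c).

(r3,c6) = d
(r5,c6) = c
(r6,c3) = h
(r6,c6) = f
(r3,c2) = g
(r5,c3) = d
(r5,c5) = g
(r6,c1) = e
(r1,c3) = c
(r2,c2) = d
(r2,c5) = c
(r4,c2) = e
(r4,c5) = f
(r4,c6) = h
(r1,c1) = h
(r1,c4) = d
(r2,c1) = g
(r2,c4) = h
(r2,c6) = e
(r4,c1) = d
(r4,c4) = c

h f c d e g / g d f h c e / c g e f h d / d e g c f h / f h d e g c / e c h g d f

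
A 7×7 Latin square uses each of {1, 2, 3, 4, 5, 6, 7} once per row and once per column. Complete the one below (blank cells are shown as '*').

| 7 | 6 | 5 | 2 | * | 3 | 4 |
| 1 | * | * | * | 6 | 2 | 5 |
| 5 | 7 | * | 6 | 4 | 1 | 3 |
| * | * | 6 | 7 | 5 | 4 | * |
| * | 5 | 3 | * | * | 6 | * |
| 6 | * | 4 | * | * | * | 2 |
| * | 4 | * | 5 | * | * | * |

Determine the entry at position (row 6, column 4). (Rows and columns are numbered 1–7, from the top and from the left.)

3

(r1,c5): row 1 has {2,3,4,5,6,7}; column 5 has {4,5,6}, so it must be 1.
(r2,c2): row 2 has {1,2,5,6}; column 2 has {4,5,6,7}, so it must be 3.
(r2,c3): row 2 has {1,2,3,5,6}; column 3 has {3,4,5,6}, so it must be 7.
(r2,c4): row 2 has {1,2,3,5,6,7}; column 4 has {2,5,6,7}, so it must be 4.
(r3,c3): row 3 has {1,3,4,5,6,7}; column 3 has {3,4,5,6,7}, so it must be 2.
(r4,c7): row 4 has {4,5,6,7}; column 7 has {2,3,4,5}, so it must be 1.
(r5,c4): row 5 has {3,5,6}; column 4 has {2,4,5,6,7}, so it must be 1.
(r5,c7): row 5 has {1,3,5,6}; column 7 has {1,2,3,4,5}, so it must be 7.
(r6,c2): row 6 has {2,4,6}; column 2 has {3,4,5,6,7}, so it must be 1.
(r6,c4): row 6 has {1,2,4,6}; column 4 has {1,2,4,5,6,7}, so it must be 3.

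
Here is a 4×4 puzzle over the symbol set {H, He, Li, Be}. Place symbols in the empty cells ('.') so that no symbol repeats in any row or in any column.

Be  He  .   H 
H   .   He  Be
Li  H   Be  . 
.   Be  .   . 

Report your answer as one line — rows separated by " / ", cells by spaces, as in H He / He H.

Be He Li H / H Li He Be / Li H Be He / He Be H Li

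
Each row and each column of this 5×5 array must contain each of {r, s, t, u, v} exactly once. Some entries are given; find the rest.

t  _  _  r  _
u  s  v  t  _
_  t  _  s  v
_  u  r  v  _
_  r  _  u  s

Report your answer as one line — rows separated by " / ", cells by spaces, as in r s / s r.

t v s r u / u s v t r / r t u s v / s u r v t / v r t u s

Cell (r1,c2): row 1 has {r,t}; column 2 has {r,s,t,u} → v.
Cell (r1,c5): row 1 has {r,t,v}; column 5 has {s,v} → u.
Cell (r2,c5): row 2 has {s,t,u,v}; column 5 has {s,u,v} → r.
Cell (r3,c1): row 3 has {s,t,v}; column 1 has {t,u} → r.
Cell (r3,c3): row 3 has {r,s,t,v}; column 3 has {r,v} → u.
Cell (r4,c1): row 4 has {r,u,v}; column 1 has {r,t,u} → s.
Cell (r4,c5): row 4 has {r,s,u,v}; column 5 has {r,s,u,v} → t.
Cell (r5,c1): row 5 has {r,s,u}; column 1 has {r,s,t,u} → v.
Cell (r5,c3): row 5 has {r,s,u,v}; column 3 has {r,u,v} → t.
Cell (r1,c3): row 1 has {r,t,u,v}; column 3 has {r,t,u,v} → s.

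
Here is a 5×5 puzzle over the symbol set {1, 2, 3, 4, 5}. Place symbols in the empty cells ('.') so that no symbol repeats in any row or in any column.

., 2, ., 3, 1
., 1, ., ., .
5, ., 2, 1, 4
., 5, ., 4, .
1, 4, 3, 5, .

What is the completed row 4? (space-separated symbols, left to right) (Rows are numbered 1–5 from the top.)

Cell (r1,c1): row 1 has {1,2,3}; column 1 has {1,5} → 4.
Cell (r1,c3): row 1 has {1,2,3,4}; column 3 has {2,3} → 5.
Cell (r2,c3): row 2 has {1}; column 3 has {2,3,5} → 4.
Cell (r2,c4): row 2 has {1,4}; column 4 has {1,3,4,5} → 2.
Cell (r3,c2): row 3 has {1,2,4,5}; column 2 has {1,2,4,5} → 3.
Cell (r4,c3): row 4 has {4,5}; column 3 has {2,3,4,5} → 1.
Cell (r5,c5): row 5 has {1,3,4,5}; column 5 has {1,4} → 2.
Cell (r2,c1): row 2 has {1,2,4}; column 1 has {1,4,5} → 3.
Cell (r2,c5): row 2 has {1,2,3,4}; column 5 has {1,2,4} → 5.
Cell (r4,c1): row 4 has {1,4,5}; column 1 has {1,3,4,5} → 2.
Cell (r4,c5): row 4 has {1,2,4,5}; column 5 has {1,2,4,5} → 3.

2 5 1 4 3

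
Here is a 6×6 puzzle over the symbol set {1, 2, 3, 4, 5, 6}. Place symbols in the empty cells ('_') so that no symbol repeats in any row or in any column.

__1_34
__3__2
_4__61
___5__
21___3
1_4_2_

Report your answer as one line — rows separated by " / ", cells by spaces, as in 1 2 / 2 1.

(r4,c6) = 6
(r6,c6) = 5
(r4,c3) = 2
(r3,c3) = 5
(r4,c2) = 3
(r5,c3) = 6
(r5,c4) = 4
(r5,c5) = 5
(r6,c2) = 6
(r6,c4) = 3
(r2,c2) = 5
(r3,c1) = 3
(r3,c4) = 2
(r4,c1) = 4
(r4,c5) = 1
(r1,c2) = 2
(r1,c4) = 6
(r2,c1) = 6
(r2,c4) = 1
(r2,c5) = 4
(r1,c1) = 5

5 2 1 6 3 4 / 6 5 3 1 4 2 / 3 4 5 2 6 1 / 4 3 2 5 1 6 / 2 1 6 4 5 3 / 1 6 4 3 2 5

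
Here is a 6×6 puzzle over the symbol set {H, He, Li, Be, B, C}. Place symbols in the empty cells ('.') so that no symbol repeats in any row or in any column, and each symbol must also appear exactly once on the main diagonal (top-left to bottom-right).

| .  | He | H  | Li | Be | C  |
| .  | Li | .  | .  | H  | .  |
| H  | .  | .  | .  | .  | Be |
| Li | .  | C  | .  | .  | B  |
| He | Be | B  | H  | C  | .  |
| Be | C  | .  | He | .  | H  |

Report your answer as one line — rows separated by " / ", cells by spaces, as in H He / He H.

B He H Li Be C / C Li Be B H He / H B He C Li Be / Li H C Be He B / He Be B H C Li / Be C Li He B H

(r1,c1): row 1 has {H,He,Li,Be,C}; column 1 has {H,He,Li,Be}; the diagonal has {H,Li,C}, so it must be B.
(r2,c1): row 2 has {H,Li}; column 1 has {H,He,Li,Be,B}, so it must be C.
(r2,c6): row 2 has {H,Li,C}; column 6 has {H,Be,B,C}, so it must be He.
(r3,c2): row 3 has {H,Be}; column 2 has {He,Li,Be,C}, so it must be B.
(r3,c3): row 3 has {H,Be,B}; column 3 has {H,B,C}; the diagonal has {H,Li,B,C}, so it must be He.
(r3,c4): row 3 has {H,He,Be,B}; column 4 has {H,He,Li}, so it must be C.
(r3,c5): row 3 has {H,He,Be,B,C}; column 5 has {H,Be,C}, so it must be Li.
(r4,c2): row 4 has {Li,B,C}; column 2 has {He,Li,Be,B,C}, so it must be H.
(r4,c4): row 4 has {H,Li,B,C}; column 4 has {H,He,Li,C}; the diagonal has {H,He,Li,B,C}, so it must be Be.
(r4,c5): row 4 has {H,Li,Be,B,C}; column 5 has {H,Li,Be,C}, so it must be He.
(r5,c6): row 5 has {H,He,Be,B,C}; column 6 has {H,He,Be,B,C}, so it must be Li.
(r6,c3): row 6 has {H,He,Be,C}; column 3 has {H,He,B,C}, so it must be Li.
(r6,c5): row 6 has {H,He,Li,Be,C}; column 5 has {H,He,Li,Be,C}, so it must be B.
(r2,c3): row 2 has {H,He,Li,C}; column 3 has {H,He,Li,B,C}, so it must be Be.
(r2,c4): row 2 has {H,He,Li,Be,C}; column 4 has {H,He,Li,Be,C}, so it must be B.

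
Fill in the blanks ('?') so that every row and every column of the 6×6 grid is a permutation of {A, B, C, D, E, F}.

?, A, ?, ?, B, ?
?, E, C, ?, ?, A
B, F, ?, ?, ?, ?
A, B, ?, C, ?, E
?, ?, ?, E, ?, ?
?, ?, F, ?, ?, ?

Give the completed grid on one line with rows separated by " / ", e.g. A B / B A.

(r4,c3) = D
(r4,c5) = F
(r1,c3) = E
(r2,c5) = D
(r3,c3) = A
(r3,c4) = D
(r3,c6) = C
(r5,c3) = B
(r1,c4) = F
(r1,c6) = D
(r2,c1) = F
(r2,c4) = B
(r3,c5) = E
(r5,c6) = F
(r6,c4) = A
(r6,c5) = C
(r6,c6) = B
(r1,c1) = C
(r5,c1) = D
(r5,c2) = C
(r5,c5) = A
(r6,c1) = E
(r6,c2) = D

C A E F B D / F E C B D A / B F A D E C / A B D C F E / D C B E A F / E D F A C B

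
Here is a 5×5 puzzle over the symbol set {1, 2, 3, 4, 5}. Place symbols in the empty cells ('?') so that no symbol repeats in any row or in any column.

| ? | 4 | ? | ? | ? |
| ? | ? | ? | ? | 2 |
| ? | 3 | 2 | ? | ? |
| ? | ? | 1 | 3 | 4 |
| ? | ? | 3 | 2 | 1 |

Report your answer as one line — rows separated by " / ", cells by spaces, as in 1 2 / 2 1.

2 4 5 1 3 / 3 1 4 5 2 / 1 3 2 4 5 / 5 2 1 3 4 / 4 5 3 2 1

(r1,c3) = 5
(r1,c4) = 1
(r1,c5) = 3
(r2,c3) = 4
(r2,c4) = 5
(r3,c4) = 4
(r3,c5) = 5
(r5,c2) = 5
(r1,c1) = 2
(r2,c2) = 1
(r3,c1) = 1
(r4,c1) = 5
(r4,c2) = 2
(r5,c1) = 4
(r2,c1) = 3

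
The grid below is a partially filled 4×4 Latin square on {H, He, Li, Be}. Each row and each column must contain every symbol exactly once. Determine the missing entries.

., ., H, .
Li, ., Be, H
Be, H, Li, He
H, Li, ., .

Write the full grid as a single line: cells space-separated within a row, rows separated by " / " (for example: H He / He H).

(r1,c1) = He
(r1,c2) = Be
(r1,c4) = Li
(r2,c2) = He
(r4,c3) = He
(r4,c4) = Be

He Be H Li / Li He Be H / Be H Li He / H Li He Be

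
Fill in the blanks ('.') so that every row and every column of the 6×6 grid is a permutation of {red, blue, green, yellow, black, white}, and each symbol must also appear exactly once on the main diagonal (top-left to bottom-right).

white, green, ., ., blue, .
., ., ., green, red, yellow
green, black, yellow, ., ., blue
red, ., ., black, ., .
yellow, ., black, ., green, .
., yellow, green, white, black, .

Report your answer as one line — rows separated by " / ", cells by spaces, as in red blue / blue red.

white green red yellow blue black / black blue white green red yellow / green black yellow red white blue / red white blue black yellow green / yellow red black blue green white / blue yellow green white black red

At row 1, column 3: row 1 has {blue,green,white}; column 3 has {green,yellow,black}; that leaves red.
At row 1, column 4: row 1 has {red,blue,green,white}; column 4 has {green,black,white}; that leaves yellow.
At row 1, column 6: row 1 has {red,blue,green,yellow,white}; column 6 has {blue,yellow}; that leaves black.
At row 2, column 2: row 2 has {red,green,yellow}; column 2 has {green,yellow,black}; the diagonal has {green,yellow,black,white}; that leaves blue.
At row 2, column 3: row 2 has {red,blue,green,yellow}; column 3 has {red,green,yellow,black}; that leaves white.
At row 3, column 4: row 3 has {blue,green,yellow,black}; column 4 has {green,yellow,black,white}; that leaves red.
At row 3, column 5: row 3 has {red,blue,green,yellow,black}; column 5 has {red,blue,green,black}; that leaves white.
At row 4, column 2: row 4 has {red,black}; column 2 has {blue,green,yellow,black}; that leaves white.
At row 4, column 3: row 4 has {red,black,white}; column 3 has {red,green,yellow,black,white}; that leaves blue.
At row 4, column 5: row 4 has {red,blue,black,white}; column 5 has {red,blue,green,black,white}; that leaves yellow.
At row 4, column 6: row 4 has {red,blue,yellow,black,white}; column 6 has {blue,yellow,black}; that leaves green.
At row 5, column 2: row 5 has {green,yellow,black}; column 2 has {blue,green,yellow,black,white}; that leaves red.
At row 5, column 4: row 5 has {red,green,yellow,black}; column 4 has {red,green,yellow,black,white}; that leaves blue.
At row 5, column 6: row 5 has {red,blue,green,yellow,black}; column 6 has {blue,green,yellow,black}; that leaves white.
At row 6, column 1: row 6 has {green,yellow,black,white}; column 1 has {red,green,yellow,white}; that leaves blue.
At row 6, column 6: row 6 has {blue,green,yellow,black,white}; column 6 has {blue,green,yellow,black,white}; the diagonal has {blue,green,yellow,black,white}; that leaves red.
At row 2, column 1: row 2 has {red,blue,green,yellow,white}; column 1 has {red,blue,green,yellow,white}; that leaves black.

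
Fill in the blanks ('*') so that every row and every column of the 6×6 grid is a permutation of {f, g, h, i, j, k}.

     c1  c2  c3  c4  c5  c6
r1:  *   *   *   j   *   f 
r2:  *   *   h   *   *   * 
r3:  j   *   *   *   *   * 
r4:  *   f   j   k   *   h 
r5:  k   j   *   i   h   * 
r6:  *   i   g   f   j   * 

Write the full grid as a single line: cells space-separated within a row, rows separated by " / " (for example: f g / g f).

g h i j k f / f k h g i j / j g k h f i / i f j k g h / k j f i h g / h i g f j k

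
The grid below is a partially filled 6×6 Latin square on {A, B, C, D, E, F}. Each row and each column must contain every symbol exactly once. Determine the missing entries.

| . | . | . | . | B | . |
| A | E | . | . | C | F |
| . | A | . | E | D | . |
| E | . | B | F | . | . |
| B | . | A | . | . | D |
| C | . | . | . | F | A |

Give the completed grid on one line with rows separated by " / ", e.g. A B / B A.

(r2,c3) = D
(r2,c4) = B
(r3,c1) = F
(r3,c3) = C
(r3,c6) = B
(r4,c5) = A
(r4,c6) = C
(r5,c4) = C
(r5,c5) = E
(r6,c3) = E
(r6,c4) = D
(r1,c1) = D
(r1,c3) = F
(r1,c4) = A
(r1,c6) = E
(r4,c2) = D
(r5,c2) = F
(r6,c2) = B
(r1,c2) = C

D C F A B E / A E D B C F / F A C E D B / E D B F A C / B F A C E D / C B E D F A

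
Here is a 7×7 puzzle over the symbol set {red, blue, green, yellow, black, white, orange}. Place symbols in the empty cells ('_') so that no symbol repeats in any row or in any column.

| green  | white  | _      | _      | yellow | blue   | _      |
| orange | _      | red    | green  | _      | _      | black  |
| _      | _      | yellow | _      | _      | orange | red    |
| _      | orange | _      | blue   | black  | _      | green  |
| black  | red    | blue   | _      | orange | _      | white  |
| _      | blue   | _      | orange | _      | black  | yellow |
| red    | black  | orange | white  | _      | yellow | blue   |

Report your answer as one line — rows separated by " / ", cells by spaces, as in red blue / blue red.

row 1 has {blue,green,yellow,white}; column 3 has {red,blue,yellow,orange} — only black is left for (r1,c3).
row 1 has {blue,green,yellow,black,white}; column 4 has {blue,green,white,orange} — only red is left for (r1,c4).
row 1 has {red,blue,green,yellow,black,white}; column 7 has {red,blue,green,yellow,black,white} — only orange is left for (r1,c7).
row 2 has {red,green,black,orange}; column 2 has {red,blue,black,white,orange} — only yellow is left for (r2,c2).
row 2 has {red,green,yellow,black,orange}; column 6 has {blue,yellow,black,orange} — only white is left for (r2,c6).
row 3 has {red,yellow,orange}; column 2 has {red,blue,yellow,black,white,orange} — only green is left for (r3,c2).
row 3 has {red,green,yellow,orange}; column 4 has {red,blue,green,white,orange} — only black is left for (r3,c4).
row 4 has {blue,green,black,orange}; column 3 has {red,blue,yellow,black,orange} — only white is left for (r4,c3).
row 4 has {blue,green,black,white,orange}; column 6 has {blue,yellow,black,white,orange} — only red is left for (r4,c6).
row 5 has {red,blue,black,white,orange}; column 4 has {red,blue,green,black,white,orange} — only yellow is left for (r5,c4).
row 5 has {red,blue,yellow,black,white,orange}; column 6 has {red,blue,yellow,black,white,orange} — only green is left for (r5,c6).
row 6 has {blue,yellow,black,orange}; column 1 has {red,green,black,orange} — only white is left for (r6,c1).
row 6 has {blue,yellow,black,white,orange}; column 3 has {red,blue,yellow,black,white,orange} — only green is left for (r6,c3).
row 6 has {blue,green,yellow,black,white,orange}; column 5 has {yellow,black,orange} — only red is left for (r6,c5).
row 7 has {red,blue,yellow,black,white,orange}; column 5 has {red,yellow,black,orange} — only green is left for (r7,c5).
row 2 has {red,green,yellow,black,white,orange}; column 5 has {red,green,yellow,black,orange} — only blue is left for (r2,c5).
row 3 has {red,green,yellow,black,orange}; column 1 has {red,green,black,white,orange} — only blue is left for (r3,c1).
row 3 has {red,blue,green,yellow,black,orange}; column 5 has {red,blue,green,yellow,black,orange} — only white is left for (r3,c5).
row 4 has {red,blue,green,black,white,orange}; column 1 has {red,blue,green,black,white,orange} — only yellow is left for (r4,c1).

green white black red yellow blue orange / orange yellow red green blue white black / blue green yellow black white orange red / yellow orange white blue black red green / black red blue yellow orange green white / white blue green orange red black yellow / red black orange white green yellow blue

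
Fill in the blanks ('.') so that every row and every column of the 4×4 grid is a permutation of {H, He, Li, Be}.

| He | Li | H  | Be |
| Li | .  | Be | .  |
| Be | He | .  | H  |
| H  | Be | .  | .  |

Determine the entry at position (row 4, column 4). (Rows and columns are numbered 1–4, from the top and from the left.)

Li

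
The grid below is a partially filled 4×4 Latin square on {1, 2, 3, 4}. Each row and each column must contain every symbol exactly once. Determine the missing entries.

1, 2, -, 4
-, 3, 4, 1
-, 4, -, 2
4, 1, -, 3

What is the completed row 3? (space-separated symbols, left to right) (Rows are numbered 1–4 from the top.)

At row 1, column 3: row 1 has {1,2,4}; column 3 has {4}; that leaves 3.
At row 2, column 1: row 2 has {1,3,4}; column 1 has {1,4}; that leaves 2.
At row 3, column 1: row 3 has {2,4}; column 1 has {1,2,4}; that leaves 3.
At row 3, column 3: row 3 has {2,3,4}; column 3 has {3,4}; that leaves 1.

3 4 1 2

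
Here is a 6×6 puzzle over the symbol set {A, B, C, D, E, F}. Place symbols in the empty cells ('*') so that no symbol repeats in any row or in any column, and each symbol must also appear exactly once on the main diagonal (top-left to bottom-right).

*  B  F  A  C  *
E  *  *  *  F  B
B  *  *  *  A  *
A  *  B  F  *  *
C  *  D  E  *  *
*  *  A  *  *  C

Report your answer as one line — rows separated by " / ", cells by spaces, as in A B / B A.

D B F A C E / E A C D F B / B D E C A F / A C B F E D / C F D E B A / F E A B D C

(r1,c1) = D
(r1,c6) = E
(r2,c2) = A
(r2,c3) = C
(r2,c4) = D
(r3,c3) = E
(r3,c4) = C
(r4,c6) = D
(r5,c2) = F
(r5,c5) = B
(r5,c6) = A
(r6,c1) = F
(r6,c4) = B
(r3,c2) = D
(r3,c6) = F
(r4,c5) = E
(r6,c2) = E
(r6,c5) = D
(r4,c2) = C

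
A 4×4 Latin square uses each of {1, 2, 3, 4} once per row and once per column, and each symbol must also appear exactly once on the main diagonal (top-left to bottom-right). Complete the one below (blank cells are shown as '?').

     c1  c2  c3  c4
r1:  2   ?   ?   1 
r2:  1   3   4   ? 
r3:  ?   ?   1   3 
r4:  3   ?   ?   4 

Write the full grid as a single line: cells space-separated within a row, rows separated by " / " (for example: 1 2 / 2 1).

(r1,c2): row 1 has {1,2}; column 2 has {3}, so it must be 4.
(r1,c3): row 1 has {1,2,4}; column 3 has {1,4}, so it must be 3.
(r2,c4): row 2 has {1,3,4}; column 4 has {1,3,4}, so it must be 2.
(r3,c1): row 3 has {1,3}; column 1 has {1,2,3}, so it must be 4.
(r3,c2): row 3 has {1,3,4}; column 2 has {3,4}, so it must be 2.
(r4,c2): row 4 has {3,4}; column 2 has {2,3,4}, so it must be 1.
(r4,c3): row 4 has {1,3,4}; column 3 has {1,3,4}, so it must be 2.

2 4 3 1 / 1 3 4 2 / 4 2 1 3 / 3 1 2 4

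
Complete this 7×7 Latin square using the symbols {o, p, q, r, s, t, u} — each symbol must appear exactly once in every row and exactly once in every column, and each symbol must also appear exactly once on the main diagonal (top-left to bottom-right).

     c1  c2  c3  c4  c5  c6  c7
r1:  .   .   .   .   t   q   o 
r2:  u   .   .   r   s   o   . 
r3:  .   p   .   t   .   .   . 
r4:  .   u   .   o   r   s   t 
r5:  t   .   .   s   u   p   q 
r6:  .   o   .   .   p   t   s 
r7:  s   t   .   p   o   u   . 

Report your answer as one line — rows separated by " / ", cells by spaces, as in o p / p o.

p s r u t q o / u q t r s o p / o p s t q r u / q u p o r s t / t r o s u p q / r o u q p t s / s t q p o u r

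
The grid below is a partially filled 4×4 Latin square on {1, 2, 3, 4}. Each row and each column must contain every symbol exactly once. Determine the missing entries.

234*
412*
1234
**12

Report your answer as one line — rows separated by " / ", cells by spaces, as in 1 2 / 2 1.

2 3 4 1 / 4 1 2 3 / 1 2 3 4 / 3 4 1 2

(r1,c4): row 1 has {2,3,4}; column 4 has {2,4}, so it must be 1.
(r2,c4): row 2 has {1,2,4}; column 4 has {1,2,4}, so it must be 3.
(r4,c1): row 4 has {1,2}; column 1 has {1,2,4}, so it must be 3.
(r4,c2): row 4 has {1,2,3}; column 2 has {1,2,3}, so it must be 4.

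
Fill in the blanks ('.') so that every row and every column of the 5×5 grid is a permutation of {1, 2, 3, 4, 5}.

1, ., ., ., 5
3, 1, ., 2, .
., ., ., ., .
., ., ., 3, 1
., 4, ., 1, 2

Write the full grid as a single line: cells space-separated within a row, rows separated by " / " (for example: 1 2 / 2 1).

1 3 2 4 5 / 3 1 5 2 4 / 4 2 1 5 3 / 2 5 4 3 1 / 5 4 3 1 2

(r1,c4) = 4
(r2,c5) = 4
(r3,c4) = 5
(r3,c5) = 3
(r5,c1) = 5
(r5,c3) = 3
(r1,c3) = 2
(r2,c3) = 5
(r3,c2) = 2
(r4,c2) = 5
(r4,c3) = 4
(r1,c2) = 3
(r3,c1) = 4
(r3,c3) = 1
(r4,c1) = 2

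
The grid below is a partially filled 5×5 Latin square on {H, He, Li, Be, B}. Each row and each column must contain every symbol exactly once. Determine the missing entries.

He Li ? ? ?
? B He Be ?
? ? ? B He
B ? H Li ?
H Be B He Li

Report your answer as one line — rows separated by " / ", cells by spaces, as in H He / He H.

He Li Be H B / Li B He Be H / Be H Li B He / B He H Li Be / H Be B He Li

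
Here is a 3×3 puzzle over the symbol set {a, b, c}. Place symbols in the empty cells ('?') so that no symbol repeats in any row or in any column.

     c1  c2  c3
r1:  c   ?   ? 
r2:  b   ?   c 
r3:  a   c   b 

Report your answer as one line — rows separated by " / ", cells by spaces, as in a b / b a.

(r1,c3) = a
(r2,c2) = a
(r1,c2) = b

c b a / b a c / a c b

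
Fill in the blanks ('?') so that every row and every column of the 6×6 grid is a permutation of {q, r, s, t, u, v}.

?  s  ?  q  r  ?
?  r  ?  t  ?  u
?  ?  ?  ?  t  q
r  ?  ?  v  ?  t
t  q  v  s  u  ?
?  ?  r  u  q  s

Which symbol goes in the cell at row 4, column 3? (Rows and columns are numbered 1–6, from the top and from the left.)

(r1,c6) = v
(r3,c4) = r
(r4,c2) = u
(r4,c5) = s
(r5,c6) = r
(r6,c1) = v
(r6,c2) = t
(r1,c1) = u
(r1,c3) = t
(r2,c5) = v
(r3,c1) = s
(r3,c2) = v
(r3,c3) = u
(r4,c3) = q

q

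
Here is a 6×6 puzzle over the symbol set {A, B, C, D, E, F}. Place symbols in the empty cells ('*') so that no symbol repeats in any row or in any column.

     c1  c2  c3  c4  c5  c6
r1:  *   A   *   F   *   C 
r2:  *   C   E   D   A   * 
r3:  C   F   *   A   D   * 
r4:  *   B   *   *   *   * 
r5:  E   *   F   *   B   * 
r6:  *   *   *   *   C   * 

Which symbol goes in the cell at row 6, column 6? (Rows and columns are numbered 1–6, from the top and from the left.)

F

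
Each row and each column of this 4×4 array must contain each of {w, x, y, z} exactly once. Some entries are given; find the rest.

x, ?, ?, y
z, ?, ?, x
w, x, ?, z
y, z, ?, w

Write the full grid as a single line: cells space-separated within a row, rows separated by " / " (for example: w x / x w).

x w z y / z y w x / w x y z / y z x w

(r1,c2) = w
(r1,c3) = z
(r2,c2) = y
(r2,c3) = w
(r3,c3) = y
(r4,c3) = x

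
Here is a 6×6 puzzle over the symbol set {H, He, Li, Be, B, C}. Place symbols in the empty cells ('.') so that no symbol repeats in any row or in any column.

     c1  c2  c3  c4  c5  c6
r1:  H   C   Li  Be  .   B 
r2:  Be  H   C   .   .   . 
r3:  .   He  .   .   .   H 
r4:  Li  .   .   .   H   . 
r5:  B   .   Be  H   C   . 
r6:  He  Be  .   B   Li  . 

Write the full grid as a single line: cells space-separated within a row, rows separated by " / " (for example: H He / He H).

(r1,c5) = He
(r2,c5) = B
(r3,c1) = C
(r3,c3) = B
(r3,c4) = Li
(r3,c5) = Be
(r4,c2) = B
(r4,c3) = He
(r4,c4) = C
(r4,c6) = Be
(r5,c2) = Li
(r5,c6) = He
(r6,c3) = H
(r6,c6) = C
(r2,c4) = He
(r2,c6) = Li

H C Li Be He B / Be H C He B Li / C He B Li Be H / Li B He C H Be / B Li Be H C He / He Be H B Li C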